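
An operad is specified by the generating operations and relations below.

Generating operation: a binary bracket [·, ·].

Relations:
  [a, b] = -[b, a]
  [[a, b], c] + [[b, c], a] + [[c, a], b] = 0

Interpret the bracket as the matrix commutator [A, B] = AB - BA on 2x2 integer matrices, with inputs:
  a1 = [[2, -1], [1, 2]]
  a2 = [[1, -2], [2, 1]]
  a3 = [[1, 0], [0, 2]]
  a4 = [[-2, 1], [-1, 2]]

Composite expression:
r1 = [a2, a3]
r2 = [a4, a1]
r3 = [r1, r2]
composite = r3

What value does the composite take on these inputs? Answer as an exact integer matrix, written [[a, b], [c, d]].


[a2, a3] = [[0, -2], [-2, 0]]
[a4, a1] = [[0, 4], [4, 0]]
[[a2, a3], [a4, a1]] = [[0, 0], [0, 0]]

[[0, 0], [0, 0]]


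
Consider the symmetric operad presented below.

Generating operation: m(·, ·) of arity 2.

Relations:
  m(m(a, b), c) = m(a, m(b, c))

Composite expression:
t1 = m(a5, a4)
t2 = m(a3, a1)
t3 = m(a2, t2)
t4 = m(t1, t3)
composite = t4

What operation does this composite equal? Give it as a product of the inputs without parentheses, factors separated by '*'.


The m-tree's shape is irrelevant; the a-reading-order decides.
m(a5, a4) collapses to a5 * a4
m(a3, a1) collapses to a3 * a1
m(a2, m(a3, a1)) collapses to a2 * a3 * a1
m(m(a5, a4), m(a2, m(a3, a1))) collapses to a5 * a4 * a2 * a3 * a1

a5 * a4 * a2 * a3 * a1


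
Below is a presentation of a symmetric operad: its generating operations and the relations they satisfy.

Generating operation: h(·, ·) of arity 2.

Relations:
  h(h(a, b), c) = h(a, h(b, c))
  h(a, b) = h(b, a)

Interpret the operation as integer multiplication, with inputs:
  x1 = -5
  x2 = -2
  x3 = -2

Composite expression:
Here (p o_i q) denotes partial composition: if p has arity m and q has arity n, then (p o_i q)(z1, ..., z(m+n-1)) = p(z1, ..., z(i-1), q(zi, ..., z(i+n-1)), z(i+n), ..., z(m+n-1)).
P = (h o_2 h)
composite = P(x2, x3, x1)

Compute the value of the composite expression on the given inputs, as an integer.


-20

h(x3, x1) = 10
h(x2, h(x3, x1)) = -20


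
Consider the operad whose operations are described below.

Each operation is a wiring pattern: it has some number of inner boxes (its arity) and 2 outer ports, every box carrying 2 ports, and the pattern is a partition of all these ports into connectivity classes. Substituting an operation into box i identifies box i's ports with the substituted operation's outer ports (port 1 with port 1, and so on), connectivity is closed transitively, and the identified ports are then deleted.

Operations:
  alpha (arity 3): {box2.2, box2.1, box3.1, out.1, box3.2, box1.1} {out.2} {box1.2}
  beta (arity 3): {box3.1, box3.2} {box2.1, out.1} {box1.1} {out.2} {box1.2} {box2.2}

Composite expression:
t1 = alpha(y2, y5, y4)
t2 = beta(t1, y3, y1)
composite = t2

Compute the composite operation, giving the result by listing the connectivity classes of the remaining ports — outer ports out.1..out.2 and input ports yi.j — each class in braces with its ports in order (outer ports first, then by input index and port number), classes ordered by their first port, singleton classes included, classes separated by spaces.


Substituting into beta glues patterns; closure does the rest.
the subtree at alpha composes to {out.1, y2.1, y4.1, y4.2, y5.1, y5.2} {out.2} {y2.2} on (y2, y5, y4); out.j = own outer ports
the subtree at beta composes to {out.1, y3.1} {out.2} {y1.1, y1.2} {y2.1, y4.1, y4.2, y5.1, y5.2} {y2.2} {y3.2} on (y2, y5, y4, y3, y1); out.j = own outer ports

{out.1, y3.1} {out.2} {y1.1, y1.2} {y2.1, y4.1, y4.2, y5.1, y5.2} {y2.2} {y3.2}


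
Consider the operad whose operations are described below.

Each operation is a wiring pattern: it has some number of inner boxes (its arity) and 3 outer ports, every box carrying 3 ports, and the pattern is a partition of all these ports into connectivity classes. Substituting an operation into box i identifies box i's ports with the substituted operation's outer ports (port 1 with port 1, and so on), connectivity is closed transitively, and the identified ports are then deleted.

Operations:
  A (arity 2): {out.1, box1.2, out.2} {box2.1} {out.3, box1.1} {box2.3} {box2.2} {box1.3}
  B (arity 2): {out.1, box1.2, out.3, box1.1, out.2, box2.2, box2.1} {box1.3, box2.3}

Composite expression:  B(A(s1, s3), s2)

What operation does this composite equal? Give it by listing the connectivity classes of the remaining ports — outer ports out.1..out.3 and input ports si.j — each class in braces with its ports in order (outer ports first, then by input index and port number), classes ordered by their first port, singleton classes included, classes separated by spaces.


{out.1, out.2, out.3, s1.2, s2.1, s2.2} {s1.1, s2.3} {s1.3} {s3.1} {s3.2} {s3.3}


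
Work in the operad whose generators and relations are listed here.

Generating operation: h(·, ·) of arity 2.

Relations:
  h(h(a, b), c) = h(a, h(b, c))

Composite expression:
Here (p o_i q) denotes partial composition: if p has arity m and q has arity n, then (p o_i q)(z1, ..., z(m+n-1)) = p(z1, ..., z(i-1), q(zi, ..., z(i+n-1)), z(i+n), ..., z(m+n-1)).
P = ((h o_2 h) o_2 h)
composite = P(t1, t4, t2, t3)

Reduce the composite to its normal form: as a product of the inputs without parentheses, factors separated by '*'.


t1 * t4 * t2 * t3


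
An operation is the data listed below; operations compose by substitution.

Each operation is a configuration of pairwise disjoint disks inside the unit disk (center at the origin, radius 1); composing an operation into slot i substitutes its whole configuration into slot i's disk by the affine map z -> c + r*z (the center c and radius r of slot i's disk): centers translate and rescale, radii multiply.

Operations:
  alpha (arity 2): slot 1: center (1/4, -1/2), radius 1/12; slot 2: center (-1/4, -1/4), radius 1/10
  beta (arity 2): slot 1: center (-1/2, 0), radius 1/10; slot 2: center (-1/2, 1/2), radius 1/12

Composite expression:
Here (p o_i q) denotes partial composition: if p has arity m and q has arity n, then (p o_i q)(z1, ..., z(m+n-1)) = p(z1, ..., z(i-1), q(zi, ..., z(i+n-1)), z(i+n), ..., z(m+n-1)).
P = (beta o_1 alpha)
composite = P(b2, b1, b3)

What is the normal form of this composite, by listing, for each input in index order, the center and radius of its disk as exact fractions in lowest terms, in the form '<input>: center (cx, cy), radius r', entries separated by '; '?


b1: center (-21/40, -1/40), radius 1/100; b2: center (-19/40, -1/20), radius 1/120; b3: center (-1/2, 1/2), radius 1/12

Below beta, radii multiply path by path; the b-disk centers shift.
b2: after 2 affine steps, its disk has center (-19/40, -1/20), radius 1/120
b1: after 2 affine steps, its disk has center (-21/40, -1/40), radius 1/100
b3: after 1 affine step, its disk has center (-1/2, 1/2), radius 1/12


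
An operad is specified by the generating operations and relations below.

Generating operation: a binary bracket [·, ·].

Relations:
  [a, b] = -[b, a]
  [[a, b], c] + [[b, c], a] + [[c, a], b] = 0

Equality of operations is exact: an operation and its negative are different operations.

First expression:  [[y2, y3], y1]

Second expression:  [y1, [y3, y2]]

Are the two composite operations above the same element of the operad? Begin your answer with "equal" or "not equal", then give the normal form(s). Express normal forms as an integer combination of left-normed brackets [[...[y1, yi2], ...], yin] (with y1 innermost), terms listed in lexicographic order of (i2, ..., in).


equal; both compose to -[[y1, y2], y3] + [[y1, y3], y2]

In normal form, the first expression is -[[y1, y2], y3] + [[y1, y3], y2]
In normal form, the second expression is -[[y1, y2], y3] + [[y1, y3], y2]
Both agree, so they are equal.


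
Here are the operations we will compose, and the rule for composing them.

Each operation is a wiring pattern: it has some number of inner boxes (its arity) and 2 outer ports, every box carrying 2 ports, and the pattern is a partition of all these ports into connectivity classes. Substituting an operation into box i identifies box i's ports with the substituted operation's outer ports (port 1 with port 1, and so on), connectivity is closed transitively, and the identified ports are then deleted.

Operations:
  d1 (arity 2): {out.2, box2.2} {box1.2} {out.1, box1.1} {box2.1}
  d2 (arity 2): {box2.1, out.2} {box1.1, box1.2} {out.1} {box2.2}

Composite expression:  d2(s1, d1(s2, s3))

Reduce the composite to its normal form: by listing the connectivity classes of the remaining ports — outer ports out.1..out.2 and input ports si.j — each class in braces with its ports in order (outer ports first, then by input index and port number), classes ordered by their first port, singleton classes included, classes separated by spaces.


{out.1} {out.2, s2.1} {s1.1, s1.2} {s2.2} {s3.1} {s3.2}


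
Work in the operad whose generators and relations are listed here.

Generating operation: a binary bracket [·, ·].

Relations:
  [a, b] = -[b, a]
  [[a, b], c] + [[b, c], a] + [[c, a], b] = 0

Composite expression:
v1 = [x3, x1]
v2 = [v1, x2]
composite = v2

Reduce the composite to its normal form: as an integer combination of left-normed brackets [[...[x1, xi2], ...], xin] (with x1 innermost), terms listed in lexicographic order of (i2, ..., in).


Expand each bracket as ab - ba; the x1-initial words give the coefficients.
Composite bracket: [[x3, x1], x2]
Each bracket splits as ab - ba, giving 4 signed words (2^2 = 4).
Keep just the words that open with x1:
  sign of x1x3x2 is -1, so it contributes -[[x1, x3], x2]

-[[x1, x3], x2]


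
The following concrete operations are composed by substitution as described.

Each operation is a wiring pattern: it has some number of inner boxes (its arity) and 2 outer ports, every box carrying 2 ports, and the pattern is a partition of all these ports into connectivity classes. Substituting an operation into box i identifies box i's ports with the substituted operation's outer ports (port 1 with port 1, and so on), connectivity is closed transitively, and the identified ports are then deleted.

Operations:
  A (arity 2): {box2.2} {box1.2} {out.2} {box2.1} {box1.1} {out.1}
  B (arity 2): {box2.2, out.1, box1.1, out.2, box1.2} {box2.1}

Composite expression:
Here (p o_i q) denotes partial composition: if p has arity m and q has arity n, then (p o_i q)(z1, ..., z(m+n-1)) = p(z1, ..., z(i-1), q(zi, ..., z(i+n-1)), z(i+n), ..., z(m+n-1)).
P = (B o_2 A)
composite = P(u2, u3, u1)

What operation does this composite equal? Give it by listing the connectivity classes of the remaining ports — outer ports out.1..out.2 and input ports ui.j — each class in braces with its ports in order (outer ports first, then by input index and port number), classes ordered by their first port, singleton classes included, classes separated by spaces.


Treat the ports identified at B as solder joints: merge, then drop.
through A, on inputs (u3, u1): {out.1} {out.2} {u1.1} {u1.2} {u3.1} {u3.2} (out.j = stage outer ports)
through B, on inputs (u2, u3, u1): {out.1, out.2, u2.1, u2.2} {u1.1} {u1.2} {u3.1} {u3.2} (out.j = stage outer ports)

{out.1, out.2, u2.1, u2.2} {u1.1} {u1.2} {u3.1} {u3.2}


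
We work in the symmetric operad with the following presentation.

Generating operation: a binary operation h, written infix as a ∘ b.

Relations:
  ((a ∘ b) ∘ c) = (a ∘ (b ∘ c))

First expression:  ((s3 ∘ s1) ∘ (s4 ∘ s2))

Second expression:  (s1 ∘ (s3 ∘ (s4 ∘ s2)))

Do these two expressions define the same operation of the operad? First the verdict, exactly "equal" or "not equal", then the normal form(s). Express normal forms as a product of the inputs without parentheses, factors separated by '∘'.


not equal; the first gives s3 ∘ s1 ∘ s4 ∘ s2 and the second s1 ∘ s3 ∘ s4 ∘ s2


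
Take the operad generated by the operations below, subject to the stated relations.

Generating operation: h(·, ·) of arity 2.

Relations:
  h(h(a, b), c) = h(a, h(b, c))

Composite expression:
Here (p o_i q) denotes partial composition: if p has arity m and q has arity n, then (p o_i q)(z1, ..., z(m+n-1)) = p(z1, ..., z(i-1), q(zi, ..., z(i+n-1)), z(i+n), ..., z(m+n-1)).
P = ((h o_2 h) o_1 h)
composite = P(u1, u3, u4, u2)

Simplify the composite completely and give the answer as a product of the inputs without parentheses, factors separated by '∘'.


u1 ∘ u3 ∘ u4 ∘ u2

Under associativity of h, the answer is the u's in reading order.
h(u1, u3) reduces to u1 ∘ u3
h(u4, u2) reduces to u4 ∘ u2
h(h(u1, u3), h(u4, u2)) reduces to u1 ∘ u3 ∘ u4 ∘ u2


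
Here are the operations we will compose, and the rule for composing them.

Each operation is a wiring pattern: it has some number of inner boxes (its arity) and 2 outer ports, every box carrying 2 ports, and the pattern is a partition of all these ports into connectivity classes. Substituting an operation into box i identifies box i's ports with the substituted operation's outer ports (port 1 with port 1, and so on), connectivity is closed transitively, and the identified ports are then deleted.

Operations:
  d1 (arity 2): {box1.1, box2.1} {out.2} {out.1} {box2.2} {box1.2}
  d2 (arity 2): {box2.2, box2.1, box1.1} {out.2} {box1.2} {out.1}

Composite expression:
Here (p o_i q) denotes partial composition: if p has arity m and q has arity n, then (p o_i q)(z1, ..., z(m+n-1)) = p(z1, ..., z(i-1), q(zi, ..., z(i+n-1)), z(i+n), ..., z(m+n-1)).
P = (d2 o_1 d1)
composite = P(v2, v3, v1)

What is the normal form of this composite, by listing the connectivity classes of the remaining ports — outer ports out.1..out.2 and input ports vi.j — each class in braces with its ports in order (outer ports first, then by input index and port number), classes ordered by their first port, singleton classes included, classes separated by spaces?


{out.1} {out.2} {v1.1, v1.2} {v2.1, v3.1} {v2.2} {v3.2}

Connectivity passes through glued d2-boundaries; trace each wire chain.
after d1, the pattern on (v2, v3) reads {out.1} {out.2} {v2.1, v3.1} {v2.2} {v3.2} (out.j = its outer ports)
after d2, the pattern on (v2, v3, v1) reads {out.1} {out.2} {v1.1, v1.2} {v2.1, v3.1} {v2.2} {v3.2} (out.j = its outer ports)


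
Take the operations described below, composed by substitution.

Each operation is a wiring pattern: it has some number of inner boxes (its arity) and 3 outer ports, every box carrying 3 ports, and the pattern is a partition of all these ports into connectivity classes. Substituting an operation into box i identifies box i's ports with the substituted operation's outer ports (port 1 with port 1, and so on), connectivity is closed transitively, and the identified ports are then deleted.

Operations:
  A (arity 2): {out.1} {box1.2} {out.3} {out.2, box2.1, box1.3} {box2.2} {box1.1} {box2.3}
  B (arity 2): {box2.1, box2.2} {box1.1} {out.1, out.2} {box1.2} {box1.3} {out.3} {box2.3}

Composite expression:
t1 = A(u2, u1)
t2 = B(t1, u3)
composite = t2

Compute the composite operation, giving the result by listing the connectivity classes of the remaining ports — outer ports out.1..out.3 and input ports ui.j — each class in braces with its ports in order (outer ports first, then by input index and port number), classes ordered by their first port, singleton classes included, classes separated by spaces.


{out.1, out.2} {out.3} {u1.1, u2.3} {u1.2} {u1.3} {u2.1} {u2.2} {u3.1, u3.2} {u3.3}

Substituting into B glues patterns; closure does the rest.
the subtree at A composes to {out.1} {out.2, u1.1, u2.3} {out.3} {u1.2} {u1.3} {u2.1} {u2.2} on (u2, u1); out.j = own outer ports
the subtree at B composes to {out.1, out.2} {out.3} {u1.1, u2.3} {u1.2} {u1.3} {u2.1} {u2.2} {u3.1, u3.2} {u3.3} on (u2, u1, u3); out.j = own outer ports


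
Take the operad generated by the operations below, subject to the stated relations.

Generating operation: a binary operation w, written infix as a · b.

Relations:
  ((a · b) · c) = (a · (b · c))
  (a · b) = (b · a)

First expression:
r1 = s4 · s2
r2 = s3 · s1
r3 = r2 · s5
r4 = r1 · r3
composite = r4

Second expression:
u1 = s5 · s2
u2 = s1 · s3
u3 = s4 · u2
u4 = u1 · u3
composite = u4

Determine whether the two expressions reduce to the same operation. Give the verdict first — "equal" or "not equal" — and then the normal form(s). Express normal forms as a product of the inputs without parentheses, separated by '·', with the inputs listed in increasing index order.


equal; the common form is s1 · s2 · s3 · s4 · s5


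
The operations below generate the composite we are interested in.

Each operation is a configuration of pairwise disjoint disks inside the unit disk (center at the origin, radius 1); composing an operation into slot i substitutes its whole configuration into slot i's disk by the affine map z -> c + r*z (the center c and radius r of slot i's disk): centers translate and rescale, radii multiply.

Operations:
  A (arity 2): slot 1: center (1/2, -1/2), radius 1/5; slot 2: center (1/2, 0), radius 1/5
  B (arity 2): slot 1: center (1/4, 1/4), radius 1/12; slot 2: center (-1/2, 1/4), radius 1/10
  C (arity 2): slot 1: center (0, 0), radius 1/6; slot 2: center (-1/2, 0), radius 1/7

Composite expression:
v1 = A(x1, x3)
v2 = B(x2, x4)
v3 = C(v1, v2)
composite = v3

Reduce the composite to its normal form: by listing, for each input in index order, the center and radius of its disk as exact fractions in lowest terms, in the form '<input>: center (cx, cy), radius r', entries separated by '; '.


x1: center (1/12, -1/12), radius 1/30; x2: center (-13/28, 1/28), radius 1/84; x3: center (1/12, 0), radius 1/30; x4: center (-4/7, 1/28), radius 1/70

Each x-disk chains the slot maps above it in C; radii multiply.
input x1: composing its 2 substitution steps yields center (1/12, -1/12), radius 1/30
input x3: composing its 2 substitution steps yields center (1/12, 0), radius 1/30
input x2: composing its 2 substitution steps yields center (-13/28, 1/28), radius 1/84
input x4: composing its 2 substitution steps yields center (-4/7, 1/28), radius 1/70


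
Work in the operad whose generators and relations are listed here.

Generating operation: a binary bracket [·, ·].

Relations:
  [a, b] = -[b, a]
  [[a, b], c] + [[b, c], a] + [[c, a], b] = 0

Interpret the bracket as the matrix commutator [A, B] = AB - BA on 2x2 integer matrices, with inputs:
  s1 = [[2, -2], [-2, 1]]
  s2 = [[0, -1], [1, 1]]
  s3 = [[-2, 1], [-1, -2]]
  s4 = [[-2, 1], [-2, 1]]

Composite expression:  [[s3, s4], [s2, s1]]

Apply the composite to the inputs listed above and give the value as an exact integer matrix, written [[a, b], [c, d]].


[[-12, -30], [22, 12]]


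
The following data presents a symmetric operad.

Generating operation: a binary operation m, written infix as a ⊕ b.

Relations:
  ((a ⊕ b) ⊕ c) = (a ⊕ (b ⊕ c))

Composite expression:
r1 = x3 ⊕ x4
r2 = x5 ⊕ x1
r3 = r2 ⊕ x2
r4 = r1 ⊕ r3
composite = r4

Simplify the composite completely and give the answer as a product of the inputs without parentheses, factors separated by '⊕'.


x3 ⊕ x4 ⊕ x5 ⊕ x1 ⊕ x2

Under associativity of m, the answer is the x's in reading order.
(x3 ⊕ x4) linearizes to x3 ⊕ x4
(x5 ⊕ x1) linearizes to x5 ⊕ x1
((x5 ⊕ x1) ⊕ x2) linearizes to x5 ⊕ x1 ⊕ x2
((x3 ⊕ x4) ⊕ ((x5 ⊕ x1) ⊕ x2)) linearizes to x3 ⊕ x4 ⊕ x5 ⊕ x1 ⊕ x2


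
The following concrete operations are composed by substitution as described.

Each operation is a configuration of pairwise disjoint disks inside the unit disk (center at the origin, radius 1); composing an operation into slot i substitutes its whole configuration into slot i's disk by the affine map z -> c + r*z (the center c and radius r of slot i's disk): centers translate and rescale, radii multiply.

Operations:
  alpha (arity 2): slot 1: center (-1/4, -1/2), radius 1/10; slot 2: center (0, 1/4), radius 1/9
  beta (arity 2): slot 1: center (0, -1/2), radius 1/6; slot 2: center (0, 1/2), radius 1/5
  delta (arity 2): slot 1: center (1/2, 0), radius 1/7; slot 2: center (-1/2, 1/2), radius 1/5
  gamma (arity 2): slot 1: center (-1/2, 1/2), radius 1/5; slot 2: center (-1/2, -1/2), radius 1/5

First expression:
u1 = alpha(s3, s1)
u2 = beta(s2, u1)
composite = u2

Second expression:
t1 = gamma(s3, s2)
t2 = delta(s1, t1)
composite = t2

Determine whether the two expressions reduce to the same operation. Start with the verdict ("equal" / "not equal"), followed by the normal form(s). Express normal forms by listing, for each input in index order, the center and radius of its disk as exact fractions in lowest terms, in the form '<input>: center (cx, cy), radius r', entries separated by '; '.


The first expression reduces to s1: center (0, 11/20), radius 1/45; s2: center (0, -1/2), radius 1/6; s3: center (-1/20, 2/5), radius 1/50
The second expression reduces to s1: center (1/2, 0), radius 1/7; s2: center (-3/5, 2/5), radius 1/25; s3: center (-3/5, 3/5), radius 1/25
No match — not equal.

not equal; the first gives s1: center (0, 11/20), radius 1/45; s2: center (0, -1/2), radius 1/6; s3: center (-1/20, 2/5), radius 1/50 and the second s1: center (1/2, 0), radius 1/7; s2: center (-3/5, 2/5), radius 1/25; s3: center (-3/5, 3/5), radius 1/25


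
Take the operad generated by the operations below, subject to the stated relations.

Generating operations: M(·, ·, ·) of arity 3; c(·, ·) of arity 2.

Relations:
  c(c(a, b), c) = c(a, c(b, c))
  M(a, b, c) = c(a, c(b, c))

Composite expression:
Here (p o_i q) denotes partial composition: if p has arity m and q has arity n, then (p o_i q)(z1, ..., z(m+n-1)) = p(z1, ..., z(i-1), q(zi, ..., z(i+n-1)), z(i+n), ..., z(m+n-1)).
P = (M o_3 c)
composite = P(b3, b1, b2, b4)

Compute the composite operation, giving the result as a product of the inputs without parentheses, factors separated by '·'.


b3 · b1 · b2 · b4


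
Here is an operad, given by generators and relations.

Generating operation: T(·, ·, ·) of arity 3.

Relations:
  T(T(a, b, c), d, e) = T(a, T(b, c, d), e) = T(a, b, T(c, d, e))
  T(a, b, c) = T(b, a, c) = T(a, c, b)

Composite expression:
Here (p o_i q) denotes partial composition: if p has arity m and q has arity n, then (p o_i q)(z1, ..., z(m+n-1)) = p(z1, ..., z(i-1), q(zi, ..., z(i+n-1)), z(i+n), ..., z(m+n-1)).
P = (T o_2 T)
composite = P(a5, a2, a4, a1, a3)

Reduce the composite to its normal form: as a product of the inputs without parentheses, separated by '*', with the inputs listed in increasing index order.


a1 * a2 * a3 * a4 * a5

With T associative and commutative, the a-input set is all that matters.
T(a2, a4, a1) spells out as a2 * a4 * a1
T(a5, T(a2, a4, a1), a3) spells out as a5 * a2 * a4 * a1 * a3
putting the inputs in ascending order: a1 * a2 * a3 * a4 * a5


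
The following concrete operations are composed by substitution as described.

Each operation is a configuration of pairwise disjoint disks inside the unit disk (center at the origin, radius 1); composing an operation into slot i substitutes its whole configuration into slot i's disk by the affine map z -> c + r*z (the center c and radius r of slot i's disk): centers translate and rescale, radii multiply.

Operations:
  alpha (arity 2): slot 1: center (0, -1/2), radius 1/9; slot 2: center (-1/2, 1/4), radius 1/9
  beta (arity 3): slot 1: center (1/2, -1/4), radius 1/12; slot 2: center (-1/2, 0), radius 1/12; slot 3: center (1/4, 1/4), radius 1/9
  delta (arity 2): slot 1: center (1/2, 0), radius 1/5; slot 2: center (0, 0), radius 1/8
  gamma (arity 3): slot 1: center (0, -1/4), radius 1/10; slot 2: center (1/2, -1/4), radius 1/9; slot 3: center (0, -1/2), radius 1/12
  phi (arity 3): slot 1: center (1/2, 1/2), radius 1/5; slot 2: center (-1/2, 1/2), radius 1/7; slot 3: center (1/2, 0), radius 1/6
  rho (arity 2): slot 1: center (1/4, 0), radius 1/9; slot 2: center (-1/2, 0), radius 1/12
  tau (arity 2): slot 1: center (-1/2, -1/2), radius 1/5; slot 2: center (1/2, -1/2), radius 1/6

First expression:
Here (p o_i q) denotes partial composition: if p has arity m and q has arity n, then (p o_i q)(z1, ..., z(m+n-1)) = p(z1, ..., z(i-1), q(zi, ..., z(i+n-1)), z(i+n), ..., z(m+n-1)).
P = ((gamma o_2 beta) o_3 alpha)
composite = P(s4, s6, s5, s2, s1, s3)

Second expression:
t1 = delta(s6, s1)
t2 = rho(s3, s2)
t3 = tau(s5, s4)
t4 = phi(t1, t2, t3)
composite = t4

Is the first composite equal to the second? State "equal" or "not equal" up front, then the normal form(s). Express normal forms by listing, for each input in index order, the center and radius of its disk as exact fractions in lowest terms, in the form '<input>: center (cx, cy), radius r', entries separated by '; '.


not equal; the first gives s1: center (19/36, -2/9), radius 1/81; s2: center (95/216, -107/432), radius 1/972; s3: center (0, -1/2), radius 1/12; s4: center (0, -1/4), radius 1/10; s5: center (4/9, -55/216), radius 1/972; s6: center (5/9, -5/18), radius 1/108 and the second s1: center (1/2, 1/2), radius 1/40; s2: center (-4/7, 1/2), radius 1/84; s3: center (-13/28, 1/2), radius 1/63; s4: center (7/12, -1/12), radius 1/36; s5: center (5/12, -1/12), radius 1/30; s6: center (3/5, 1/2), radius 1/25

The first expression, normalized: s1: center (19/36, -2/9), radius 1/81; s2: center (95/216, -107/432), radius 1/972; s3: center (0, -1/2), radius 1/12; s4: center (0, -1/4), radius 1/10; s5: center (4/9, -55/216), radius 1/972; s6: center (5/9, -5/18), radius 1/108
The second expression, normalized: s1: center (1/2, 1/2), radius 1/40; s2: center (-4/7, 1/2), radius 1/84; s3: center (-13/28, 1/2), radius 1/63; s4: center (7/12, -1/12), radius 1/36; s5: center (5/12, -1/12), radius 1/30; s6: center (3/5, 1/2), radius 1/25
They disagree, so not equal.


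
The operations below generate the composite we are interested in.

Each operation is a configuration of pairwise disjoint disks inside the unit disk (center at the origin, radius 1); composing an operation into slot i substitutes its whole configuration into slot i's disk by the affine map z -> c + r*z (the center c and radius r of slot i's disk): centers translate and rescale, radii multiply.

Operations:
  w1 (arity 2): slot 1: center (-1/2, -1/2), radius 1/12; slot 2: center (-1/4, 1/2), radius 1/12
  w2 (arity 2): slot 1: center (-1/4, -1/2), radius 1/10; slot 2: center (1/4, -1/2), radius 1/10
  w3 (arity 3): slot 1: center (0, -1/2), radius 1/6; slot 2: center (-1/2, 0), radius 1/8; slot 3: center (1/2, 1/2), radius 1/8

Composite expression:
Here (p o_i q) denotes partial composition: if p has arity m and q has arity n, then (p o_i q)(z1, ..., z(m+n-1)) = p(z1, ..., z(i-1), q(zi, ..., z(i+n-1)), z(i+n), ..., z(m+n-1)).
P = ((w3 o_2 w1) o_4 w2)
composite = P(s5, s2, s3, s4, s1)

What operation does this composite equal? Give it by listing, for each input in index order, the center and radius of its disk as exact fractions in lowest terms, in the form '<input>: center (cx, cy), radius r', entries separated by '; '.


Only the slot chain above each s matters under w3; compose those maps.
s5 passes through 1 substitution, ending at center (0, -1/2), radius 1/6
s2 passes through 2 substitutions, ending at center (-9/16, -1/16), radius 1/96
s3 passes through 2 substitutions, ending at center (-17/32, 1/16), radius 1/96
s4 passes through 2 substitutions, ending at center (15/32, 7/16), radius 1/80
s1 passes through 2 substitutions, ending at center (17/32, 7/16), radius 1/80

s1: center (17/32, 7/16), radius 1/80; s2: center (-9/16, -1/16), radius 1/96; s3: center (-17/32, 1/16), radius 1/96; s4: center (15/32, 7/16), radius 1/80; s5: center (0, -1/2), radius 1/6


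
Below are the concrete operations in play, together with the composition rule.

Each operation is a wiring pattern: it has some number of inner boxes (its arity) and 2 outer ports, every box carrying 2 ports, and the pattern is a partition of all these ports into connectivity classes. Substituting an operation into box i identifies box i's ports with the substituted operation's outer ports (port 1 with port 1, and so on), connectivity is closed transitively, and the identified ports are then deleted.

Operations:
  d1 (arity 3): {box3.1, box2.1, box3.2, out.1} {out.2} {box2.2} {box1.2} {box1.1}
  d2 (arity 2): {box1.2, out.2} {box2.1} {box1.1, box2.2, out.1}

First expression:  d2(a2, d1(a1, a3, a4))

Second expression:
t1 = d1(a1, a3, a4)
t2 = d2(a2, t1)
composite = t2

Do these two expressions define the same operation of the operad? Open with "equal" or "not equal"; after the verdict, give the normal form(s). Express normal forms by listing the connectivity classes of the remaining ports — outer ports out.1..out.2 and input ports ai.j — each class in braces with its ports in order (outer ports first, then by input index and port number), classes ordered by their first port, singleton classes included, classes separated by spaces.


equal; both compose to {out.1, a2.1} {out.2, a2.2} {a1.1} {a1.2} {a3.1, a4.1, a4.2} {a3.2}


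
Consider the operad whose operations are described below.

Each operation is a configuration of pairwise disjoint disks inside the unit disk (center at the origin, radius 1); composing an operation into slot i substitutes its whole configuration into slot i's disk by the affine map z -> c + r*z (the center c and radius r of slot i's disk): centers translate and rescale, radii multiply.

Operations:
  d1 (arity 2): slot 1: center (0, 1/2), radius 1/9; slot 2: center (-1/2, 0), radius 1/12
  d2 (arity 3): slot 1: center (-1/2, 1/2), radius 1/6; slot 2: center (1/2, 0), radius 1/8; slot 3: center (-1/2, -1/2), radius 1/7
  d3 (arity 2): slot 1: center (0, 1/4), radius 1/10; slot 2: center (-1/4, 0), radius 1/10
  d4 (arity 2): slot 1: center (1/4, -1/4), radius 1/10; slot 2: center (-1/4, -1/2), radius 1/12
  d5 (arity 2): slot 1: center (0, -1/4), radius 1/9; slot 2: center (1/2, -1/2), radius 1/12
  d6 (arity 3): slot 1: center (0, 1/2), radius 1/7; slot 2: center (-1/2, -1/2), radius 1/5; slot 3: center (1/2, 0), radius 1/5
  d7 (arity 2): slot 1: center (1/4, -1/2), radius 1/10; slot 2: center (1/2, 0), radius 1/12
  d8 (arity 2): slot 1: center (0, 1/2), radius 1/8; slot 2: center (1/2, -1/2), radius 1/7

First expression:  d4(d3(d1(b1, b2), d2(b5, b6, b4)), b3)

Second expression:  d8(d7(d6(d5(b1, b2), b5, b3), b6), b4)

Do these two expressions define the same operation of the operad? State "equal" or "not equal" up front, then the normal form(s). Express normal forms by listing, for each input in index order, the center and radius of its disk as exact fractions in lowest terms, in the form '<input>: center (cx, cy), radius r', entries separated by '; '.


not equal — first b1: center (1/4, -11/50), radius 1/900; b2: center (49/200, -9/40), radius 1/1200; b3: center (-1/4, -1/2), radius 1/12; b4: center (11/50, -51/200), radius 1/700; b5: center (11/50, -49/200), radius 1/600; b6: center (23/100, -1/4), radius 1/800, second b1: center (1/32, 993/2240), radius 1/5040; b2: center (9/280, 31/70), radius 1/6720; b3: center (3/80, 7/16), radius 1/400; b4: center (1/2, -1/2), radius 1/7; b5: center (1/40, 69/160), radius 1/400; b6: center (1/16, 1/2), radius 1/96


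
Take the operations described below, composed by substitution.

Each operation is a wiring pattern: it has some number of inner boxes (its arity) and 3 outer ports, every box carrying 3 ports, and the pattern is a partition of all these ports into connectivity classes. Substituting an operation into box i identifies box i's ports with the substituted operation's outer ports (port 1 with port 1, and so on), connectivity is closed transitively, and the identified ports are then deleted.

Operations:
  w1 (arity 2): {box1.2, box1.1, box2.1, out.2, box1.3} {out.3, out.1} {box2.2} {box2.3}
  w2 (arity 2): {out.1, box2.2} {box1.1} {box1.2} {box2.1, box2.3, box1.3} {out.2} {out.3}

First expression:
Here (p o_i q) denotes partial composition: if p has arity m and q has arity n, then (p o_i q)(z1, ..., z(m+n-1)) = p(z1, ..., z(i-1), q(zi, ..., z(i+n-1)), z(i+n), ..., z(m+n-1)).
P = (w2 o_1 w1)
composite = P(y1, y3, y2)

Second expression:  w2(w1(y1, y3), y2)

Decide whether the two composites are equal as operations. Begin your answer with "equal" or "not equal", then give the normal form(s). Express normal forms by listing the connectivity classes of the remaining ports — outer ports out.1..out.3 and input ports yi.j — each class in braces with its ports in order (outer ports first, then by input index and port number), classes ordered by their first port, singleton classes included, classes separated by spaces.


equal; the common form is {out.1, y2.2} {out.2} {out.3} {y1.1, y1.2, y1.3, y3.1} {y2.1, y2.3} {y3.2} {y3.3}

The first expression, normalized: {out.1, y2.2} {out.2} {out.3} {y1.1, y1.2, y1.3, y3.1} {y2.1, y2.3} {y3.2} {y3.3}
The second expression, normalized: {out.1, y2.2} {out.2} {out.3} {y1.1, y1.2, y1.3, y3.1} {y2.1, y2.3} {y3.2} {y3.3}
Both agree, so they are equal.


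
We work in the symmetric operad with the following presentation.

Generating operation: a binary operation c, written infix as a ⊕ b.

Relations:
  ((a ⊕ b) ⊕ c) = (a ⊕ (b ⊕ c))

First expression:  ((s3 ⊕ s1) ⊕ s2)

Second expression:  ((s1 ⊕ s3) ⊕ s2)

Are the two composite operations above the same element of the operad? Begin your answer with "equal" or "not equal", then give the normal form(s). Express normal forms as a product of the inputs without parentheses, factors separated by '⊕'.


not equal — first s3 ⊕ s1 ⊕ s2, second s1 ⊕ s3 ⊕ s2

In normal form, the first expression is s3 ⊕ s1 ⊕ s2
In normal form, the second expression is s1 ⊕ s3 ⊕ s2
Distinct normal forms: not equal.


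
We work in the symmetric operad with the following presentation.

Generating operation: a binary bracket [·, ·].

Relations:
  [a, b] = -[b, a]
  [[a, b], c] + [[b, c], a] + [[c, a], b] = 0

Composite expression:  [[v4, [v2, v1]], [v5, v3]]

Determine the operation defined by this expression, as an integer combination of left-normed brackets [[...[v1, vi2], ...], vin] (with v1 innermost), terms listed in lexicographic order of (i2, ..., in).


Left-normed coefficients sit on the v1-initial expansion words.
Composite bracket: [[v4, [v2, v1]], [v5, v3]]
Expanding via [a, b] = ab - ba: 16 signed words (2^4 = 16).
Words beginning with v1 determine it all:
  v1v2v4v3v5 (sign -1) contributes -[[[[v1, v2], v4], v3], v5]
  v1v2v4v5v3 (sign +1) contributes +[[[[v1, v2], v4], v5], v3]

-[[[[v1, v2], v4], v3], v5] + [[[[v1, v2], v4], v5], v3]


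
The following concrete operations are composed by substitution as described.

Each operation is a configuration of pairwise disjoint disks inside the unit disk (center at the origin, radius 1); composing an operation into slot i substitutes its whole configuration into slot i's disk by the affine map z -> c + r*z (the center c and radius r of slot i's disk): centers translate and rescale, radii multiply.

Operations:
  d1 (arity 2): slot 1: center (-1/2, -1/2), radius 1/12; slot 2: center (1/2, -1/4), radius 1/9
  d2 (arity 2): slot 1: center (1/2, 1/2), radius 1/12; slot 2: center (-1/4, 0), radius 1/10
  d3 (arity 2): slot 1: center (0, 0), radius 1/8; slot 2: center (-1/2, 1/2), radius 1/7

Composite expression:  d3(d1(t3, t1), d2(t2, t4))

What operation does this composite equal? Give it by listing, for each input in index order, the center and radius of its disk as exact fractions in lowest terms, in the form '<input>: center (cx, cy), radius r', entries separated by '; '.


t1: center (1/16, -1/32), radius 1/72; t2: center (-3/7, 4/7), radius 1/84; t3: center (-1/16, -1/16), radius 1/96; t4: center (-15/28, 1/2), radius 1/70

Follow each t-input down from d3: c' goes to c + r*c', radius to r*r'.
for t3, the 2-step affine chain lands on center (-1/16, -1/16), radius 1/96
for t1, the 2-step affine chain lands on center (1/16, -1/32), radius 1/72
for t2, the 2-step affine chain lands on center (-3/7, 4/7), radius 1/84
for t4, the 2-step affine chain lands on center (-15/28, 1/2), radius 1/70


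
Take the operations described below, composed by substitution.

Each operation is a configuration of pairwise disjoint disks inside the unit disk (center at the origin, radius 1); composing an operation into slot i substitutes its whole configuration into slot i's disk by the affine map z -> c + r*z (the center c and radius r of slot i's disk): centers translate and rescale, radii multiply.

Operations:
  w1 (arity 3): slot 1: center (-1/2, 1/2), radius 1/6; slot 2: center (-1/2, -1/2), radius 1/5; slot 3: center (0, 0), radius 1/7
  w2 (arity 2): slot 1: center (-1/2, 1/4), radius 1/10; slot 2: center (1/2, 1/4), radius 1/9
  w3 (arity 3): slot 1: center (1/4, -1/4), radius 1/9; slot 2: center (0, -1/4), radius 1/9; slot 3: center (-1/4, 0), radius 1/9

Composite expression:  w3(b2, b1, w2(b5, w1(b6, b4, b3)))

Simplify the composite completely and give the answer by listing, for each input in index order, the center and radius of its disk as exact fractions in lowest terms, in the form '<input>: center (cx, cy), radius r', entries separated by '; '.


b1: center (0, -1/4), radius 1/9; b2: center (1/4, -1/4), radius 1/9; b3: center (-7/36, 1/36), radius 1/567; b4: center (-65/324, 7/324), radius 1/405; b5: center (-11/36, 1/36), radius 1/90; b6: center (-65/324, 11/324), radius 1/486


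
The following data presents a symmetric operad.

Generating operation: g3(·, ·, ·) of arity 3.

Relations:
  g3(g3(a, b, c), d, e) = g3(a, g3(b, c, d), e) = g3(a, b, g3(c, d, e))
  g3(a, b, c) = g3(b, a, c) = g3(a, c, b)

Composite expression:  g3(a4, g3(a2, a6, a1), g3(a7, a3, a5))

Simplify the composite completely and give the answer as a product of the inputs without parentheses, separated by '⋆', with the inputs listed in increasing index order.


a1 ⋆ a2 ⋆ a3 ⋆ a4 ⋆ a5 ⋆ a6 ⋆ a7


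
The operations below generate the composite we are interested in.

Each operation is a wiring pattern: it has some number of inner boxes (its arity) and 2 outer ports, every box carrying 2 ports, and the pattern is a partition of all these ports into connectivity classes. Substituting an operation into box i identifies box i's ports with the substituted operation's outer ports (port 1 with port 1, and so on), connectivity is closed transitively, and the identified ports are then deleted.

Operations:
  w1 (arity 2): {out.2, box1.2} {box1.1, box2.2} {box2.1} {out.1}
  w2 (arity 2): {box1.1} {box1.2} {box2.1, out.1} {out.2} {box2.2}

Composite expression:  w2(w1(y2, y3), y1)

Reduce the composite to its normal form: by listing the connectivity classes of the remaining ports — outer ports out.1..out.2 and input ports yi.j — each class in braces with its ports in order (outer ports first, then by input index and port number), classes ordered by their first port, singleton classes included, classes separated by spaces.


{out.1, y1.1} {out.2} {y1.2} {y2.1, y3.2} {y2.2} {y3.1}


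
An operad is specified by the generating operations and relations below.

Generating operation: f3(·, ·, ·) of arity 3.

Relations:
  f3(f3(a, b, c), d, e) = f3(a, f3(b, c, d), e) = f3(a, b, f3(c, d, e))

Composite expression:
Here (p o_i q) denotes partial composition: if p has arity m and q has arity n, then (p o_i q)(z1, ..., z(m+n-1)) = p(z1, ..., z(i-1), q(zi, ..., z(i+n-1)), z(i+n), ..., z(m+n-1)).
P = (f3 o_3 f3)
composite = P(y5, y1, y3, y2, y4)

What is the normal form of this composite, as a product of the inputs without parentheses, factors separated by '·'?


Associativity of f3 dissolves the nesting; only the y-input order survives.
f3(y3, y2, y4) linearizes to y3 · y2 · y4
f3(y5, y1, f3(y3, y2, y4)) linearizes to y5 · y1 · y3 · y2 · y4

y5 · y1 · y3 · y2 · y4


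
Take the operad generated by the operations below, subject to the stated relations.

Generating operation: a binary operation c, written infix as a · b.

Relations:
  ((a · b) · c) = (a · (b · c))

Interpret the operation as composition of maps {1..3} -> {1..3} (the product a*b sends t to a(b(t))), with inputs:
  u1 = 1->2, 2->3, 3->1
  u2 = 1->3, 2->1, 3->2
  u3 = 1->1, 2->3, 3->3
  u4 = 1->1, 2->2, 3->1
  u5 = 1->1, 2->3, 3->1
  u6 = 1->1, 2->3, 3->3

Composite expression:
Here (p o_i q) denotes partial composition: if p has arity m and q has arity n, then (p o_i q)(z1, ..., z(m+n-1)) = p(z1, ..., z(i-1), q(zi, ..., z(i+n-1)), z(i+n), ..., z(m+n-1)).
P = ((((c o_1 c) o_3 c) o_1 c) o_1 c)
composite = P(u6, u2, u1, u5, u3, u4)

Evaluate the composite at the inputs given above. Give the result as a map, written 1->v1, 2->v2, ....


1->1, 2->1, 3->1

(u6 · u2) = 1->3, 2->1, 3->3
((u6 · u2) · u1) = 1->1, 2->3, 3->3
(((u6 · u2) · u1) · u5) = 1->1, 2->3, 3->1
(u3 · u4) = 1->1, 2->3, 3->1
((((u6 · u2) · u1) · u5) · (u3 · u4)) = 1->1, 2->1, 3->1
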